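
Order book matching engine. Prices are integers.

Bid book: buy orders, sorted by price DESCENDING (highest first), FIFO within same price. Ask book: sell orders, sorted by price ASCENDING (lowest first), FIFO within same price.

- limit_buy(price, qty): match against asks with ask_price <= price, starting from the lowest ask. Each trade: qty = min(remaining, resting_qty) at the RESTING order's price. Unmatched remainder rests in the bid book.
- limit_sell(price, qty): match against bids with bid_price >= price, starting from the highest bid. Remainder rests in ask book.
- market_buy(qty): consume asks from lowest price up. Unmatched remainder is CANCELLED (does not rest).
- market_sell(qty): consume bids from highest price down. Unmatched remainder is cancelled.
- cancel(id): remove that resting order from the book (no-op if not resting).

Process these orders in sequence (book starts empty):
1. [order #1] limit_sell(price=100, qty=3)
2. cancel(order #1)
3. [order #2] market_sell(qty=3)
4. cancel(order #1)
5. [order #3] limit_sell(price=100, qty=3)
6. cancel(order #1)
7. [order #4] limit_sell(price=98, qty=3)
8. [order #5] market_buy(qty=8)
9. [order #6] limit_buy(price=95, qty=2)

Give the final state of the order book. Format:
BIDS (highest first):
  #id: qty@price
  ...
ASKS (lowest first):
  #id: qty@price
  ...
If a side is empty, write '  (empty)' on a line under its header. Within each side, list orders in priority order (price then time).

After op 1 [order #1] limit_sell(price=100, qty=3): fills=none; bids=[-] asks=[#1:3@100]
After op 2 cancel(order #1): fills=none; bids=[-] asks=[-]
After op 3 [order #2] market_sell(qty=3): fills=none; bids=[-] asks=[-]
After op 4 cancel(order #1): fills=none; bids=[-] asks=[-]
After op 5 [order #3] limit_sell(price=100, qty=3): fills=none; bids=[-] asks=[#3:3@100]
After op 6 cancel(order #1): fills=none; bids=[-] asks=[#3:3@100]
After op 7 [order #4] limit_sell(price=98, qty=3): fills=none; bids=[-] asks=[#4:3@98 #3:3@100]
After op 8 [order #5] market_buy(qty=8): fills=#5x#4:3@98 #5x#3:3@100; bids=[-] asks=[-]
After op 9 [order #6] limit_buy(price=95, qty=2): fills=none; bids=[#6:2@95] asks=[-]

Answer: BIDS (highest first):
  #6: 2@95
ASKS (lowest first):
  (empty)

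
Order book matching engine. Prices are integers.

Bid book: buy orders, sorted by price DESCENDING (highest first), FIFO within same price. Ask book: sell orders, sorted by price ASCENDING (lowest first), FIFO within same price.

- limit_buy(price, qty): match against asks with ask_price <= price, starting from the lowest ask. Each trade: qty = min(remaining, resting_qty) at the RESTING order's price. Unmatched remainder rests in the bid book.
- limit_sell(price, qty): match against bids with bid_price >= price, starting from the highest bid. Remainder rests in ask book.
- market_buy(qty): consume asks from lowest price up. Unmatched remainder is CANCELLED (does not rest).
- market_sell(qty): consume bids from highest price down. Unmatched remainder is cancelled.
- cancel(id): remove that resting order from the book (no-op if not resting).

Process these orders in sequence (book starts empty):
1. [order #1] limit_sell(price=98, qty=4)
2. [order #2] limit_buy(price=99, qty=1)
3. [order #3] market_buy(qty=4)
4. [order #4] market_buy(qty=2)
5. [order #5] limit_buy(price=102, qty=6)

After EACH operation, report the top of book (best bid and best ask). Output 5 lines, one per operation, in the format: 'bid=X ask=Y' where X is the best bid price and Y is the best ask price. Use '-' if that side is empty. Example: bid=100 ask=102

Answer: bid=- ask=98
bid=- ask=98
bid=- ask=-
bid=- ask=-
bid=102 ask=-

Derivation:
After op 1 [order #1] limit_sell(price=98, qty=4): fills=none; bids=[-] asks=[#1:4@98]
After op 2 [order #2] limit_buy(price=99, qty=1): fills=#2x#1:1@98; bids=[-] asks=[#1:3@98]
After op 3 [order #3] market_buy(qty=4): fills=#3x#1:3@98; bids=[-] asks=[-]
After op 4 [order #4] market_buy(qty=2): fills=none; bids=[-] asks=[-]
After op 5 [order #5] limit_buy(price=102, qty=6): fills=none; bids=[#5:6@102] asks=[-]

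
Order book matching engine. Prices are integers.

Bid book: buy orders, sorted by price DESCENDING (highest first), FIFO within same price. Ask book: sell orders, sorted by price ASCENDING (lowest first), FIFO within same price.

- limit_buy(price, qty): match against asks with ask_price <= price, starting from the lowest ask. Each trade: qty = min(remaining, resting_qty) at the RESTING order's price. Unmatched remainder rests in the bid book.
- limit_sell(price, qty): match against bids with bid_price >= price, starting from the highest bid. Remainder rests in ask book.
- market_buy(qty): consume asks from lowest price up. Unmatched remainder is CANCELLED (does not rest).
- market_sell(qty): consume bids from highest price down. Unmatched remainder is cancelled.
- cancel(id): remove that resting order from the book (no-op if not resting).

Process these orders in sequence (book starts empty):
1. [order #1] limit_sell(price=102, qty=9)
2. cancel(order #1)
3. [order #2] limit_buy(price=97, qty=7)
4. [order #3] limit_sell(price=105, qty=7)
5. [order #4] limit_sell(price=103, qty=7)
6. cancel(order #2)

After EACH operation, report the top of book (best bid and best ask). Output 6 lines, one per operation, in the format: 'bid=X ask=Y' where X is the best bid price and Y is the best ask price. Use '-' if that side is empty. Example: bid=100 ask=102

After op 1 [order #1] limit_sell(price=102, qty=9): fills=none; bids=[-] asks=[#1:9@102]
After op 2 cancel(order #1): fills=none; bids=[-] asks=[-]
After op 3 [order #2] limit_buy(price=97, qty=7): fills=none; bids=[#2:7@97] asks=[-]
After op 4 [order #3] limit_sell(price=105, qty=7): fills=none; bids=[#2:7@97] asks=[#3:7@105]
After op 5 [order #4] limit_sell(price=103, qty=7): fills=none; bids=[#2:7@97] asks=[#4:7@103 #3:7@105]
After op 6 cancel(order #2): fills=none; bids=[-] asks=[#4:7@103 #3:7@105]

Answer: bid=- ask=102
bid=- ask=-
bid=97 ask=-
bid=97 ask=105
bid=97 ask=103
bid=- ask=103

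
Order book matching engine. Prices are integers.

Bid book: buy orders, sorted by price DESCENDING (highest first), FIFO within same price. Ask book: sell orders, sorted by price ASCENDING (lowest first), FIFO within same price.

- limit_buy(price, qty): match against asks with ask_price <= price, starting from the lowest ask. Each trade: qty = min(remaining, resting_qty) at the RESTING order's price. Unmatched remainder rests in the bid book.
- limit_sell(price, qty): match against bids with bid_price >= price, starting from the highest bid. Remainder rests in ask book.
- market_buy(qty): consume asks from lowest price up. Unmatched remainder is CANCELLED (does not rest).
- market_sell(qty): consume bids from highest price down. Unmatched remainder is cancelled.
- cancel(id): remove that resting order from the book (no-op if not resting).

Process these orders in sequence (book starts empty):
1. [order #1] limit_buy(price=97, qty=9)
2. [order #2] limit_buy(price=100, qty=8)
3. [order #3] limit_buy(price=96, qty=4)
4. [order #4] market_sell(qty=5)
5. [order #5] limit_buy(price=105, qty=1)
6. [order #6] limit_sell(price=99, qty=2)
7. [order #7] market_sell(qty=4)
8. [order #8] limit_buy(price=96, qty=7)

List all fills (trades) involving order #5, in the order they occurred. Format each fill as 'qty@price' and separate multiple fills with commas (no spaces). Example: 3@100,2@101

Answer: 1@105

Derivation:
After op 1 [order #1] limit_buy(price=97, qty=9): fills=none; bids=[#1:9@97] asks=[-]
After op 2 [order #2] limit_buy(price=100, qty=8): fills=none; bids=[#2:8@100 #1:9@97] asks=[-]
After op 3 [order #3] limit_buy(price=96, qty=4): fills=none; bids=[#2:8@100 #1:9@97 #3:4@96] asks=[-]
After op 4 [order #4] market_sell(qty=5): fills=#2x#4:5@100; bids=[#2:3@100 #1:9@97 #3:4@96] asks=[-]
After op 5 [order #5] limit_buy(price=105, qty=1): fills=none; bids=[#5:1@105 #2:3@100 #1:9@97 #3:4@96] asks=[-]
After op 6 [order #6] limit_sell(price=99, qty=2): fills=#5x#6:1@105 #2x#6:1@100; bids=[#2:2@100 #1:9@97 #3:4@96] asks=[-]
After op 7 [order #7] market_sell(qty=4): fills=#2x#7:2@100 #1x#7:2@97; bids=[#1:7@97 #3:4@96] asks=[-]
After op 8 [order #8] limit_buy(price=96, qty=7): fills=none; bids=[#1:7@97 #3:4@96 #8:7@96] asks=[-]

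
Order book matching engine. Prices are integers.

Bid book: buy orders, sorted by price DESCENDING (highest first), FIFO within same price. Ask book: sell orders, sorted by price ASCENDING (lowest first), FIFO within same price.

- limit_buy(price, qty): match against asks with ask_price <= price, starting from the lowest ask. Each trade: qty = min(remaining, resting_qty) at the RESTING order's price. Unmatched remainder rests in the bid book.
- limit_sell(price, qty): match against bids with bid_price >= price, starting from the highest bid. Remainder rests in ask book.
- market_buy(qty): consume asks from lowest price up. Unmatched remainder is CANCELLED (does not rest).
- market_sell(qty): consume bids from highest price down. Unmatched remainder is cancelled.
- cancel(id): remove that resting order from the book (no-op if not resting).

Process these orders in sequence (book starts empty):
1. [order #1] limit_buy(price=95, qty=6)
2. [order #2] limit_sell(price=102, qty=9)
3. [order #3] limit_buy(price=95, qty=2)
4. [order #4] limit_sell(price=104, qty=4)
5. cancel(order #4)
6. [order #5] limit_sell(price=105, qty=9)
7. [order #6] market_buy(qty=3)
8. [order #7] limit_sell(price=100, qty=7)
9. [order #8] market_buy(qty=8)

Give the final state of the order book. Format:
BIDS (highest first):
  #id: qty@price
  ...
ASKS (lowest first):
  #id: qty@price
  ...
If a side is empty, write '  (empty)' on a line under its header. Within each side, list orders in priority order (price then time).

Answer: BIDS (highest first):
  #1: 6@95
  #3: 2@95
ASKS (lowest first):
  #2: 5@102
  #5: 9@105

Derivation:
After op 1 [order #1] limit_buy(price=95, qty=6): fills=none; bids=[#1:6@95] asks=[-]
After op 2 [order #2] limit_sell(price=102, qty=9): fills=none; bids=[#1:6@95] asks=[#2:9@102]
After op 3 [order #3] limit_buy(price=95, qty=2): fills=none; bids=[#1:6@95 #3:2@95] asks=[#2:9@102]
After op 4 [order #4] limit_sell(price=104, qty=4): fills=none; bids=[#1:6@95 #3:2@95] asks=[#2:9@102 #4:4@104]
After op 5 cancel(order #4): fills=none; bids=[#1:6@95 #3:2@95] asks=[#2:9@102]
After op 6 [order #5] limit_sell(price=105, qty=9): fills=none; bids=[#1:6@95 #3:2@95] asks=[#2:9@102 #5:9@105]
After op 7 [order #6] market_buy(qty=3): fills=#6x#2:3@102; bids=[#1:6@95 #3:2@95] asks=[#2:6@102 #5:9@105]
After op 8 [order #7] limit_sell(price=100, qty=7): fills=none; bids=[#1:6@95 #3:2@95] asks=[#7:7@100 #2:6@102 #5:9@105]
After op 9 [order #8] market_buy(qty=8): fills=#8x#7:7@100 #8x#2:1@102; bids=[#1:6@95 #3:2@95] asks=[#2:5@102 #5:9@105]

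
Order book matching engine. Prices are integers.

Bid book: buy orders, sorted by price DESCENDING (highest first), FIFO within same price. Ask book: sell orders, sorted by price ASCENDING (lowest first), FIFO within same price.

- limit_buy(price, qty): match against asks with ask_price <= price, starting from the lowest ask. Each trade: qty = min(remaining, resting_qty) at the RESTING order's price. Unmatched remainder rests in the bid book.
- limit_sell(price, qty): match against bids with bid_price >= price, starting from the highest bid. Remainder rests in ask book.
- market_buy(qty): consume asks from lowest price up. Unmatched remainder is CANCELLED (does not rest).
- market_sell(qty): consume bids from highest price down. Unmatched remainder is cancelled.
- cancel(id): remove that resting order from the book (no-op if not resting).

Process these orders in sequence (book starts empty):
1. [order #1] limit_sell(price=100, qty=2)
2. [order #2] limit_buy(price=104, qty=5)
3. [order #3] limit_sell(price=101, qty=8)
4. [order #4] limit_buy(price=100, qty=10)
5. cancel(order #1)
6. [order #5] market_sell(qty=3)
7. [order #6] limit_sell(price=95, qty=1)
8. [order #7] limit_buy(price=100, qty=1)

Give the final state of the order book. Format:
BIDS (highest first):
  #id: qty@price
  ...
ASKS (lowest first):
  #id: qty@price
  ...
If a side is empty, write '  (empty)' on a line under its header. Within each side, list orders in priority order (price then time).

Answer: BIDS (highest first):
  #4: 6@100
  #7: 1@100
ASKS (lowest first):
  #3: 5@101

Derivation:
After op 1 [order #1] limit_sell(price=100, qty=2): fills=none; bids=[-] asks=[#1:2@100]
After op 2 [order #2] limit_buy(price=104, qty=5): fills=#2x#1:2@100; bids=[#2:3@104] asks=[-]
After op 3 [order #3] limit_sell(price=101, qty=8): fills=#2x#3:3@104; bids=[-] asks=[#3:5@101]
After op 4 [order #4] limit_buy(price=100, qty=10): fills=none; bids=[#4:10@100] asks=[#3:5@101]
After op 5 cancel(order #1): fills=none; bids=[#4:10@100] asks=[#3:5@101]
After op 6 [order #5] market_sell(qty=3): fills=#4x#5:3@100; bids=[#4:7@100] asks=[#3:5@101]
After op 7 [order #6] limit_sell(price=95, qty=1): fills=#4x#6:1@100; bids=[#4:6@100] asks=[#3:5@101]
After op 8 [order #7] limit_buy(price=100, qty=1): fills=none; bids=[#4:6@100 #7:1@100] asks=[#3:5@101]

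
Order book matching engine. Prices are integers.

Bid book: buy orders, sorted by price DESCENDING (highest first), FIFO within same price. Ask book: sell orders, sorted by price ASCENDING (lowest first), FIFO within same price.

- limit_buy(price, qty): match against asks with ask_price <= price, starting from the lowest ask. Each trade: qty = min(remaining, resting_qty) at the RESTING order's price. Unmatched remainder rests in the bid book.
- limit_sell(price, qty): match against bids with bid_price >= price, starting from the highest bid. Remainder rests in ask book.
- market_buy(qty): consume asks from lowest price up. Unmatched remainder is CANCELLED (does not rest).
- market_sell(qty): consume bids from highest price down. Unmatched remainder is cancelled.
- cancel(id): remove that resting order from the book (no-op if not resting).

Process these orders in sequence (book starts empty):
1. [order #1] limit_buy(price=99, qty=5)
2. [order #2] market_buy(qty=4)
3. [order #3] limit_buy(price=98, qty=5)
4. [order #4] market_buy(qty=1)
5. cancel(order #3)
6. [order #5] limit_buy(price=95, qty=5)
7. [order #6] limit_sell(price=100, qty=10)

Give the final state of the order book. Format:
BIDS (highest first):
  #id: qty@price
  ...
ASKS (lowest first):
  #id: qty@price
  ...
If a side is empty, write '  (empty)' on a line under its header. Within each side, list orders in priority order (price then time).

Answer: BIDS (highest first):
  #1: 5@99
  #5: 5@95
ASKS (lowest first):
  #6: 10@100

Derivation:
After op 1 [order #1] limit_buy(price=99, qty=5): fills=none; bids=[#1:5@99] asks=[-]
After op 2 [order #2] market_buy(qty=4): fills=none; bids=[#1:5@99] asks=[-]
After op 3 [order #3] limit_buy(price=98, qty=5): fills=none; bids=[#1:5@99 #3:5@98] asks=[-]
After op 4 [order #4] market_buy(qty=1): fills=none; bids=[#1:5@99 #3:5@98] asks=[-]
After op 5 cancel(order #3): fills=none; bids=[#1:5@99] asks=[-]
After op 6 [order #5] limit_buy(price=95, qty=5): fills=none; bids=[#1:5@99 #5:5@95] asks=[-]
After op 7 [order #6] limit_sell(price=100, qty=10): fills=none; bids=[#1:5@99 #5:5@95] asks=[#6:10@100]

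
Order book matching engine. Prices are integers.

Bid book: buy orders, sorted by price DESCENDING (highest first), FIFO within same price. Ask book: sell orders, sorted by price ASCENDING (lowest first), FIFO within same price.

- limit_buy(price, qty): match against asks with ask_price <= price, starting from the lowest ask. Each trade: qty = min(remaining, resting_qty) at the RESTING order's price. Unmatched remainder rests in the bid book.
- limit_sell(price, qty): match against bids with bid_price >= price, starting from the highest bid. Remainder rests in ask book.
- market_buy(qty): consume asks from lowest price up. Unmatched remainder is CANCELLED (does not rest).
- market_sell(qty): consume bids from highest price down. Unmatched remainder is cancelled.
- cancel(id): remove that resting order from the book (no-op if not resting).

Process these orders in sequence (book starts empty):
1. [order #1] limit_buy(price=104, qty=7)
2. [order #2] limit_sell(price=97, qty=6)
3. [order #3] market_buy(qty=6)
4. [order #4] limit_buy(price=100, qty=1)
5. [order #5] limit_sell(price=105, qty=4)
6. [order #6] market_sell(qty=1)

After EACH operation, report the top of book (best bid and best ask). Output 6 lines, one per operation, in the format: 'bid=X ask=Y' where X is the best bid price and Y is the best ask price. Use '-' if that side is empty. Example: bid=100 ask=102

Answer: bid=104 ask=-
bid=104 ask=-
bid=104 ask=-
bid=104 ask=-
bid=104 ask=105
bid=100 ask=105

Derivation:
After op 1 [order #1] limit_buy(price=104, qty=7): fills=none; bids=[#1:7@104] asks=[-]
After op 2 [order #2] limit_sell(price=97, qty=6): fills=#1x#2:6@104; bids=[#1:1@104] asks=[-]
After op 3 [order #3] market_buy(qty=6): fills=none; bids=[#1:1@104] asks=[-]
After op 4 [order #4] limit_buy(price=100, qty=1): fills=none; bids=[#1:1@104 #4:1@100] asks=[-]
After op 5 [order #5] limit_sell(price=105, qty=4): fills=none; bids=[#1:1@104 #4:1@100] asks=[#5:4@105]
After op 6 [order #6] market_sell(qty=1): fills=#1x#6:1@104; bids=[#4:1@100] asks=[#5:4@105]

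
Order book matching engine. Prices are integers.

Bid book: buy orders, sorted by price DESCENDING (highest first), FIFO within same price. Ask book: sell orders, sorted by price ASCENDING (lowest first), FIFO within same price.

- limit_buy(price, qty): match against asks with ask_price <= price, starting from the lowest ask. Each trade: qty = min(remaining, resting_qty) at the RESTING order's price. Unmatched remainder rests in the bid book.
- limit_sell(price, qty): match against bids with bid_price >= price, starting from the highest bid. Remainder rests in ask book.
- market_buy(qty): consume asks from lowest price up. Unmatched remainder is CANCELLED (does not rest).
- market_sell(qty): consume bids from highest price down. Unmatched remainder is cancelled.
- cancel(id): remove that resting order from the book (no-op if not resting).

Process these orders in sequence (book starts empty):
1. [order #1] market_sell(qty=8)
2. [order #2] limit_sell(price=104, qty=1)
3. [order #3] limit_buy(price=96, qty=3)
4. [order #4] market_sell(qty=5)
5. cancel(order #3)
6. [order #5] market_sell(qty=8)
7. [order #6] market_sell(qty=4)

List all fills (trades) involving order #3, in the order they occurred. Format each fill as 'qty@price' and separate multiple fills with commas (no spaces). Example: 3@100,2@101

After op 1 [order #1] market_sell(qty=8): fills=none; bids=[-] asks=[-]
After op 2 [order #2] limit_sell(price=104, qty=1): fills=none; bids=[-] asks=[#2:1@104]
After op 3 [order #3] limit_buy(price=96, qty=3): fills=none; bids=[#3:3@96] asks=[#2:1@104]
After op 4 [order #4] market_sell(qty=5): fills=#3x#4:3@96; bids=[-] asks=[#2:1@104]
After op 5 cancel(order #3): fills=none; bids=[-] asks=[#2:1@104]
After op 6 [order #5] market_sell(qty=8): fills=none; bids=[-] asks=[#2:1@104]
After op 7 [order #6] market_sell(qty=4): fills=none; bids=[-] asks=[#2:1@104]

Answer: 3@96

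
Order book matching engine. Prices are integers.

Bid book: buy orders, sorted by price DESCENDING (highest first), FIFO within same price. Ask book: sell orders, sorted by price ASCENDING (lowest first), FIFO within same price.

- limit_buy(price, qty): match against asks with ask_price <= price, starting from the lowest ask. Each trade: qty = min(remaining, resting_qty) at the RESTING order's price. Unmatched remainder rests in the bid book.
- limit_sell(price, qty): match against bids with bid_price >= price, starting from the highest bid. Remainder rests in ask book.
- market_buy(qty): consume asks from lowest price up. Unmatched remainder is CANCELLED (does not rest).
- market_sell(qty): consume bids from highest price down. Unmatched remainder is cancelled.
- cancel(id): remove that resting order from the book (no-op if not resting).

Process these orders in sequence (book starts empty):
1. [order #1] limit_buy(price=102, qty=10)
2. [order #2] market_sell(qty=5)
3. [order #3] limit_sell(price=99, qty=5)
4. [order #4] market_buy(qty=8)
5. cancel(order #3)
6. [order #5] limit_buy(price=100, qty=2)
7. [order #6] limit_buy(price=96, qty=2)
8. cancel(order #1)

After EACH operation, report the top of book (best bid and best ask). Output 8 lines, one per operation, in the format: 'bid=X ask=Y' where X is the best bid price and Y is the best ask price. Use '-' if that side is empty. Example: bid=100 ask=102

Answer: bid=102 ask=-
bid=102 ask=-
bid=- ask=-
bid=- ask=-
bid=- ask=-
bid=100 ask=-
bid=100 ask=-
bid=100 ask=-

Derivation:
After op 1 [order #1] limit_buy(price=102, qty=10): fills=none; bids=[#1:10@102] asks=[-]
After op 2 [order #2] market_sell(qty=5): fills=#1x#2:5@102; bids=[#1:5@102] asks=[-]
After op 3 [order #3] limit_sell(price=99, qty=5): fills=#1x#3:5@102; bids=[-] asks=[-]
After op 4 [order #4] market_buy(qty=8): fills=none; bids=[-] asks=[-]
After op 5 cancel(order #3): fills=none; bids=[-] asks=[-]
After op 6 [order #5] limit_buy(price=100, qty=2): fills=none; bids=[#5:2@100] asks=[-]
After op 7 [order #6] limit_buy(price=96, qty=2): fills=none; bids=[#5:2@100 #6:2@96] asks=[-]
After op 8 cancel(order #1): fills=none; bids=[#5:2@100 #6:2@96] asks=[-]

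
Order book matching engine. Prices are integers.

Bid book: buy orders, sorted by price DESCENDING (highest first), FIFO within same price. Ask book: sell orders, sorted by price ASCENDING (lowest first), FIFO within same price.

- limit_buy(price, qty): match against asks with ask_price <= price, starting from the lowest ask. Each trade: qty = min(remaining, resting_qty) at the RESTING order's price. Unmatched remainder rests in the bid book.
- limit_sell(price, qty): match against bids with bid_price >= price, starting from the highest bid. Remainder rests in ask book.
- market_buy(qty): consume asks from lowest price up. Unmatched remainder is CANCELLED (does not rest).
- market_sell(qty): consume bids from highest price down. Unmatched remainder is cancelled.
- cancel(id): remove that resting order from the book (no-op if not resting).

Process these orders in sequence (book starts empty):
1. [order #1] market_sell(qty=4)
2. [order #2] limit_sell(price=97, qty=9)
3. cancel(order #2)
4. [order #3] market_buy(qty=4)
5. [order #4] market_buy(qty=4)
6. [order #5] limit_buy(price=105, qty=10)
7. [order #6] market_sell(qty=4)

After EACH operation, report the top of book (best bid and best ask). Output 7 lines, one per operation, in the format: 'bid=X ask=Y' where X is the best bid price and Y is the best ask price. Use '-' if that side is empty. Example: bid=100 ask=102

Answer: bid=- ask=-
bid=- ask=97
bid=- ask=-
bid=- ask=-
bid=- ask=-
bid=105 ask=-
bid=105 ask=-

Derivation:
After op 1 [order #1] market_sell(qty=4): fills=none; bids=[-] asks=[-]
After op 2 [order #2] limit_sell(price=97, qty=9): fills=none; bids=[-] asks=[#2:9@97]
After op 3 cancel(order #2): fills=none; bids=[-] asks=[-]
After op 4 [order #3] market_buy(qty=4): fills=none; bids=[-] asks=[-]
After op 5 [order #4] market_buy(qty=4): fills=none; bids=[-] asks=[-]
After op 6 [order #5] limit_buy(price=105, qty=10): fills=none; bids=[#5:10@105] asks=[-]
After op 7 [order #6] market_sell(qty=4): fills=#5x#6:4@105; bids=[#5:6@105] asks=[-]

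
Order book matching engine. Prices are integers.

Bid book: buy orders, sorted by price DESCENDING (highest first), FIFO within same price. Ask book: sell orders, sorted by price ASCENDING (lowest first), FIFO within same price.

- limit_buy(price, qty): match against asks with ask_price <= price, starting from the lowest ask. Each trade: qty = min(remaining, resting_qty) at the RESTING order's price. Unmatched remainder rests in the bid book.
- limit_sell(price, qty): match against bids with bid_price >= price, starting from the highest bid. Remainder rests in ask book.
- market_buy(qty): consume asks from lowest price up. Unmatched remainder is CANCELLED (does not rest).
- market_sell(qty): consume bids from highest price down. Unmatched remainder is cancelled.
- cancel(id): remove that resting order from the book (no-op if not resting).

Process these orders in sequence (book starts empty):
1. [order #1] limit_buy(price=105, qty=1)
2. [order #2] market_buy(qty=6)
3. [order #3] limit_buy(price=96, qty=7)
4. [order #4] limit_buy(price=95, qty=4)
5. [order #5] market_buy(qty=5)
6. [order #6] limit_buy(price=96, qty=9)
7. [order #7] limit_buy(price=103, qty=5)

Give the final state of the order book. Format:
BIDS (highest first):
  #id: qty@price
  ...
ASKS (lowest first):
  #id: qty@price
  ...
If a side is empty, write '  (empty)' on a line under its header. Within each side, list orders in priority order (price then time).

Answer: BIDS (highest first):
  #1: 1@105
  #7: 5@103
  #3: 7@96
  #6: 9@96
  #4: 4@95
ASKS (lowest first):
  (empty)

Derivation:
After op 1 [order #1] limit_buy(price=105, qty=1): fills=none; bids=[#1:1@105] asks=[-]
After op 2 [order #2] market_buy(qty=6): fills=none; bids=[#1:1@105] asks=[-]
After op 3 [order #3] limit_buy(price=96, qty=7): fills=none; bids=[#1:1@105 #3:7@96] asks=[-]
After op 4 [order #4] limit_buy(price=95, qty=4): fills=none; bids=[#1:1@105 #3:7@96 #4:4@95] asks=[-]
After op 5 [order #5] market_buy(qty=5): fills=none; bids=[#1:1@105 #3:7@96 #4:4@95] asks=[-]
After op 6 [order #6] limit_buy(price=96, qty=9): fills=none; bids=[#1:1@105 #3:7@96 #6:9@96 #4:4@95] asks=[-]
After op 7 [order #7] limit_buy(price=103, qty=5): fills=none; bids=[#1:1@105 #7:5@103 #3:7@96 #6:9@96 #4:4@95] asks=[-]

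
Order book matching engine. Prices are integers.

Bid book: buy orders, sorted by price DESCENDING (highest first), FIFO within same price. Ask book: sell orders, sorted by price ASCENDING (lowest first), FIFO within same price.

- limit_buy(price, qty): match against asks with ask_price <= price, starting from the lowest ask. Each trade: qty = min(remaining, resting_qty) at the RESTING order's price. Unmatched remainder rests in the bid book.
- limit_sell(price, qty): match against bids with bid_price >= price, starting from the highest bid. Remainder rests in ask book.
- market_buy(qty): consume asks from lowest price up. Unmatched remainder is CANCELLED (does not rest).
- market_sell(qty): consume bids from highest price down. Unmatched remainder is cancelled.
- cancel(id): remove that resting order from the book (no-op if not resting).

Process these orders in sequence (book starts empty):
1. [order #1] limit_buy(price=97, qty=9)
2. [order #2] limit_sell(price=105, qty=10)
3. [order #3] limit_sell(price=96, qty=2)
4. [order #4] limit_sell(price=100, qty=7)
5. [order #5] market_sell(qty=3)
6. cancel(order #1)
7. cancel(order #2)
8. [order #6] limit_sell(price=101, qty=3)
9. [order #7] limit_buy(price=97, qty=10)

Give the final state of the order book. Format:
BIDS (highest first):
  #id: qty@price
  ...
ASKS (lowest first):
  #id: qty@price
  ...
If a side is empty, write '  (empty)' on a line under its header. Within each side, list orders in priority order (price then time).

After op 1 [order #1] limit_buy(price=97, qty=9): fills=none; bids=[#1:9@97] asks=[-]
After op 2 [order #2] limit_sell(price=105, qty=10): fills=none; bids=[#1:9@97] asks=[#2:10@105]
After op 3 [order #3] limit_sell(price=96, qty=2): fills=#1x#3:2@97; bids=[#1:7@97] asks=[#2:10@105]
After op 4 [order #4] limit_sell(price=100, qty=7): fills=none; bids=[#1:7@97] asks=[#4:7@100 #2:10@105]
After op 5 [order #5] market_sell(qty=3): fills=#1x#5:3@97; bids=[#1:4@97] asks=[#4:7@100 #2:10@105]
After op 6 cancel(order #1): fills=none; bids=[-] asks=[#4:7@100 #2:10@105]
After op 7 cancel(order #2): fills=none; bids=[-] asks=[#4:7@100]
After op 8 [order #6] limit_sell(price=101, qty=3): fills=none; bids=[-] asks=[#4:7@100 #6:3@101]
After op 9 [order #7] limit_buy(price=97, qty=10): fills=none; bids=[#7:10@97] asks=[#4:7@100 #6:3@101]

Answer: BIDS (highest first):
  #7: 10@97
ASKS (lowest first):
  #4: 7@100
  #6: 3@101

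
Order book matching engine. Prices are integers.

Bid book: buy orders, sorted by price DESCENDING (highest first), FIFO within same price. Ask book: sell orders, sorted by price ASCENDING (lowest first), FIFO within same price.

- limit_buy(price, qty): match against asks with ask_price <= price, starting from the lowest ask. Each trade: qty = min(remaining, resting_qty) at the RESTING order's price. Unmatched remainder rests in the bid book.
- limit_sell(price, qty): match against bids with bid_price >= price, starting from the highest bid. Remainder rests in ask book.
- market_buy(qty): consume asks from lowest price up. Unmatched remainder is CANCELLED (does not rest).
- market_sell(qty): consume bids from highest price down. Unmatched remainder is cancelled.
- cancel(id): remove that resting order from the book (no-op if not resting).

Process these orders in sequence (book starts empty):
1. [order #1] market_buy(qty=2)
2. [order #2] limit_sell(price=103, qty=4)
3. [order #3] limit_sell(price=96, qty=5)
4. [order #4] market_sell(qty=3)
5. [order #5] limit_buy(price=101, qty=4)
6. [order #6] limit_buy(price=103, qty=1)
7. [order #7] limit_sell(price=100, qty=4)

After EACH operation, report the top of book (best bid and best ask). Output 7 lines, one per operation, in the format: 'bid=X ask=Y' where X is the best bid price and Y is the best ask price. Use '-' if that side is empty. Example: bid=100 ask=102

Answer: bid=- ask=-
bid=- ask=103
bid=- ask=96
bid=- ask=96
bid=- ask=96
bid=- ask=103
bid=- ask=100

Derivation:
After op 1 [order #1] market_buy(qty=2): fills=none; bids=[-] asks=[-]
After op 2 [order #2] limit_sell(price=103, qty=4): fills=none; bids=[-] asks=[#2:4@103]
After op 3 [order #3] limit_sell(price=96, qty=5): fills=none; bids=[-] asks=[#3:5@96 #2:4@103]
After op 4 [order #4] market_sell(qty=3): fills=none; bids=[-] asks=[#3:5@96 #2:4@103]
After op 5 [order #5] limit_buy(price=101, qty=4): fills=#5x#3:4@96; bids=[-] asks=[#3:1@96 #2:4@103]
After op 6 [order #6] limit_buy(price=103, qty=1): fills=#6x#3:1@96; bids=[-] asks=[#2:4@103]
After op 7 [order #7] limit_sell(price=100, qty=4): fills=none; bids=[-] asks=[#7:4@100 #2:4@103]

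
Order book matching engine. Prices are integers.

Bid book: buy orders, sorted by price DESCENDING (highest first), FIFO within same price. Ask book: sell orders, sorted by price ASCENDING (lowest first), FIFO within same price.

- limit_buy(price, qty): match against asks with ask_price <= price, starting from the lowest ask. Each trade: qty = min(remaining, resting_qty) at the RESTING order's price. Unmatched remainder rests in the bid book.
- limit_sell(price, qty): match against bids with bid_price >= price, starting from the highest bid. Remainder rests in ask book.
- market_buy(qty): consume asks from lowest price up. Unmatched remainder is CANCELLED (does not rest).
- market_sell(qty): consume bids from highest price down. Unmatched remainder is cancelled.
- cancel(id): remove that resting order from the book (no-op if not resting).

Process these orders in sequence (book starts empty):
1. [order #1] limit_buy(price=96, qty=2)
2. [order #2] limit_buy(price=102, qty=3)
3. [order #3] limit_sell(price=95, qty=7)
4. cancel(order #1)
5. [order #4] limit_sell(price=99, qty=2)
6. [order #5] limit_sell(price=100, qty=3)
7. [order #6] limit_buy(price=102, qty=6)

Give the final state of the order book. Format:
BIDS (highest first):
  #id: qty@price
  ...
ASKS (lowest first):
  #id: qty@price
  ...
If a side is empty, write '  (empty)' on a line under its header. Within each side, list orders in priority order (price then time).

Answer: BIDS (highest first):
  (empty)
ASKS (lowest first):
  #5: 1@100

Derivation:
After op 1 [order #1] limit_buy(price=96, qty=2): fills=none; bids=[#1:2@96] asks=[-]
After op 2 [order #2] limit_buy(price=102, qty=3): fills=none; bids=[#2:3@102 #1:2@96] asks=[-]
After op 3 [order #3] limit_sell(price=95, qty=7): fills=#2x#3:3@102 #1x#3:2@96; bids=[-] asks=[#3:2@95]
After op 4 cancel(order #1): fills=none; bids=[-] asks=[#3:2@95]
After op 5 [order #4] limit_sell(price=99, qty=2): fills=none; bids=[-] asks=[#3:2@95 #4:2@99]
After op 6 [order #5] limit_sell(price=100, qty=3): fills=none; bids=[-] asks=[#3:2@95 #4:2@99 #5:3@100]
After op 7 [order #6] limit_buy(price=102, qty=6): fills=#6x#3:2@95 #6x#4:2@99 #6x#5:2@100; bids=[-] asks=[#5:1@100]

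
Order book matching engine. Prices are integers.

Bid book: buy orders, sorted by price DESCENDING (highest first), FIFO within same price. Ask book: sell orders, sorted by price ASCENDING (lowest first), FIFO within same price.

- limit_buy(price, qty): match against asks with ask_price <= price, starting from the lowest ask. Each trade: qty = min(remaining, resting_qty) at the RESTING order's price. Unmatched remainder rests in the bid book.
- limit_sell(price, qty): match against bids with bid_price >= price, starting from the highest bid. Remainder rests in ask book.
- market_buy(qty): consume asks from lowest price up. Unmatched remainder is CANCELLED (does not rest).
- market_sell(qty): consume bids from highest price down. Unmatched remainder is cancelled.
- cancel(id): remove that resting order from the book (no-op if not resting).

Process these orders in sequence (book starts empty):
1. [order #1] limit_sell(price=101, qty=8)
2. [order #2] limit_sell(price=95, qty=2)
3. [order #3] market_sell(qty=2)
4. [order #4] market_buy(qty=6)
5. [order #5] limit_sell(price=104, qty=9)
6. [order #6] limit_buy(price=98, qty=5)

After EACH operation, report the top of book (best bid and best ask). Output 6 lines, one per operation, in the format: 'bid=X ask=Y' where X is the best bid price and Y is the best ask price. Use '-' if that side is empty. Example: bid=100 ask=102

Answer: bid=- ask=101
bid=- ask=95
bid=- ask=95
bid=- ask=101
bid=- ask=101
bid=98 ask=101

Derivation:
After op 1 [order #1] limit_sell(price=101, qty=8): fills=none; bids=[-] asks=[#1:8@101]
After op 2 [order #2] limit_sell(price=95, qty=2): fills=none; bids=[-] asks=[#2:2@95 #1:8@101]
After op 3 [order #3] market_sell(qty=2): fills=none; bids=[-] asks=[#2:2@95 #1:8@101]
After op 4 [order #4] market_buy(qty=6): fills=#4x#2:2@95 #4x#1:4@101; bids=[-] asks=[#1:4@101]
After op 5 [order #5] limit_sell(price=104, qty=9): fills=none; bids=[-] asks=[#1:4@101 #5:9@104]
After op 6 [order #6] limit_buy(price=98, qty=5): fills=none; bids=[#6:5@98] asks=[#1:4@101 #5:9@104]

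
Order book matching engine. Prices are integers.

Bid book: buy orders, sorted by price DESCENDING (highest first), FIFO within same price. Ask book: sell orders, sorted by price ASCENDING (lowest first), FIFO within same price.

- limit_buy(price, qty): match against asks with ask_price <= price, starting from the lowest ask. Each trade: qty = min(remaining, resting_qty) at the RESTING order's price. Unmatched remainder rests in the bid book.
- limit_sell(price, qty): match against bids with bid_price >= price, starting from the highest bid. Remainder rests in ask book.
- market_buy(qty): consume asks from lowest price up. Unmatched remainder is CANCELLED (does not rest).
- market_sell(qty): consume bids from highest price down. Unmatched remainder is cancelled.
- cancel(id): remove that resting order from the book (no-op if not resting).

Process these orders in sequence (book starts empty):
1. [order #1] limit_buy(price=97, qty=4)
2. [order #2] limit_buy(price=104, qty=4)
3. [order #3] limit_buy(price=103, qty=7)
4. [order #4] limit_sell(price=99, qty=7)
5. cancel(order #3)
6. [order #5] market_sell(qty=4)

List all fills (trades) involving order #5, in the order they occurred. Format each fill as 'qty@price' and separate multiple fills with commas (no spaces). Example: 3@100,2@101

Answer: 4@97

Derivation:
After op 1 [order #1] limit_buy(price=97, qty=4): fills=none; bids=[#1:4@97] asks=[-]
After op 2 [order #2] limit_buy(price=104, qty=4): fills=none; bids=[#2:4@104 #1:4@97] asks=[-]
After op 3 [order #3] limit_buy(price=103, qty=7): fills=none; bids=[#2:4@104 #3:7@103 #1:4@97] asks=[-]
After op 4 [order #4] limit_sell(price=99, qty=7): fills=#2x#4:4@104 #3x#4:3@103; bids=[#3:4@103 #1:4@97] asks=[-]
After op 5 cancel(order #3): fills=none; bids=[#1:4@97] asks=[-]
After op 6 [order #5] market_sell(qty=4): fills=#1x#5:4@97; bids=[-] asks=[-]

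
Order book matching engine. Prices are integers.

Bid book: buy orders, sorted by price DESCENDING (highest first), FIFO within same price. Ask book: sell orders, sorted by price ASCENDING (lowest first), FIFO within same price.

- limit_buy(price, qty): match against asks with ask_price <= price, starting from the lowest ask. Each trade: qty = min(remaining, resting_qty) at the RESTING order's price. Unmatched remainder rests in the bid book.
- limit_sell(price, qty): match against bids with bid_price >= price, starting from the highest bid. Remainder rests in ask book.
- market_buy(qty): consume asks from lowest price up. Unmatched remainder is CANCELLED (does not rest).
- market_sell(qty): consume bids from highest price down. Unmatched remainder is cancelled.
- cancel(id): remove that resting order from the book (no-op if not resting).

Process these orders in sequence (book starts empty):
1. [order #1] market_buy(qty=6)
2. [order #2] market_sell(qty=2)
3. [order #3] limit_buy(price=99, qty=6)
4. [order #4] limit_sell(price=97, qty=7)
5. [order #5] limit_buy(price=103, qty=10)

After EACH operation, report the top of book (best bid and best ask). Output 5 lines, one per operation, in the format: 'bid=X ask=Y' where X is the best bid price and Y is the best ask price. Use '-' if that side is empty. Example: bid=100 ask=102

After op 1 [order #1] market_buy(qty=6): fills=none; bids=[-] asks=[-]
After op 2 [order #2] market_sell(qty=2): fills=none; bids=[-] asks=[-]
After op 3 [order #3] limit_buy(price=99, qty=6): fills=none; bids=[#3:6@99] asks=[-]
After op 4 [order #4] limit_sell(price=97, qty=7): fills=#3x#4:6@99; bids=[-] asks=[#4:1@97]
After op 5 [order #5] limit_buy(price=103, qty=10): fills=#5x#4:1@97; bids=[#5:9@103] asks=[-]

Answer: bid=- ask=-
bid=- ask=-
bid=99 ask=-
bid=- ask=97
bid=103 ask=-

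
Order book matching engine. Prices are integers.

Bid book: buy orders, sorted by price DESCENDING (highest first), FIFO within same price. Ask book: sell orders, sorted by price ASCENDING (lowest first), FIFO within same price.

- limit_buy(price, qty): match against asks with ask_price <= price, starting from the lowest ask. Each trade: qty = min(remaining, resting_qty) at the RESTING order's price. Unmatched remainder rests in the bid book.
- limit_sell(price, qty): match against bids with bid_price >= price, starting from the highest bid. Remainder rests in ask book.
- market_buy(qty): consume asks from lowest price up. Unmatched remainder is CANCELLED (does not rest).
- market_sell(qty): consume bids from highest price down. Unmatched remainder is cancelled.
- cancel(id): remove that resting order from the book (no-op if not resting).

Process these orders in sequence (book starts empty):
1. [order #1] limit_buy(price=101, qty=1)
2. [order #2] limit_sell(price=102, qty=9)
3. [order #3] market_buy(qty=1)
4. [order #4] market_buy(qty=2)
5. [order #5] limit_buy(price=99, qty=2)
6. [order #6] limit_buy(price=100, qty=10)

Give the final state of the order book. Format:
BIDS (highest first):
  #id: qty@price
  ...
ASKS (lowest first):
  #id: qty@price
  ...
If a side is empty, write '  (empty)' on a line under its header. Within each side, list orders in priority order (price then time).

Answer: BIDS (highest first):
  #1: 1@101
  #6: 10@100
  #5: 2@99
ASKS (lowest first):
  #2: 6@102

Derivation:
After op 1 [order #1] limit_buy(price=101, qty=1): fills=none; bids=[#1:1@101] asks=[-]
After op 2 [order #2] limit_sell(price=102, qty=9): fills=none; bids=[#1:1@101] asks=[#2:9@102]
After op 3 [order #3] market_buy(qty=1): fills=#3x#2:1@102; bids=[#1:1@101] asks=[#2:8@102]
After op 4 [order #4] market_buy(qty=2): fills=#4x#2:2@102; bids=[#1:1@101] asks=[#2:6@102]
After op 5 [order #5] limit_buy(price=99, qty=2): fills=none; bids=[#1:1@101 #5:2@99] asks=[#2:6@102]
After op 6 [order #6] limit_buy(price=100, qty=10): fills=none; bids=[#1:1@101 #6:10@100 #5:2@99] asks=[#2:6@102]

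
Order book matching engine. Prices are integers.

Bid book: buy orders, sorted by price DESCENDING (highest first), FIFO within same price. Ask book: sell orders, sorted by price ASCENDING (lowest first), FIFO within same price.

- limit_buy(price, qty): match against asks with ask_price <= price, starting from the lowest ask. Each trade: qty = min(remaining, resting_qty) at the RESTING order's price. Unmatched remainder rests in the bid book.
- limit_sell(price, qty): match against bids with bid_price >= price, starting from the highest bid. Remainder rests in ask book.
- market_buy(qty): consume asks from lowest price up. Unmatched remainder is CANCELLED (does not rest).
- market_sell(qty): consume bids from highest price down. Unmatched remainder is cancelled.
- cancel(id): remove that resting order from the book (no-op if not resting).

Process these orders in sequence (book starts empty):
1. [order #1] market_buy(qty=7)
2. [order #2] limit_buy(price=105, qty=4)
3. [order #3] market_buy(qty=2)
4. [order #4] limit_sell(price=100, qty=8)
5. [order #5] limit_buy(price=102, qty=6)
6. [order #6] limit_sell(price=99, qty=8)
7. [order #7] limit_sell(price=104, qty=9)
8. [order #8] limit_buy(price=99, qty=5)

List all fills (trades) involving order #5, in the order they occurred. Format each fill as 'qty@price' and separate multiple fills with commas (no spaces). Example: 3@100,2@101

After op 1 [order #1] market_buy(qty=7): fills=none; bids=[-] asks=[-]
After op 2 [order #2] limit_buy(price=105, qty=4): fills=none; bids=[#2:4@105] asks=[-]
After op 3 [order #3] market_buy(qty=2): fills=none; bids=[#2:4@105] asks=[-]
After op 4 [order #4] limit_sell(price=100, qty=8): fills=#2x#4:4@105; bids=[-] asks=[#4:4@100]
After op 5 [order #5] limit_buy(price=102, qty=6): fills=#5x#4:4@100; bids=[#5:2@102] asks=[-]
After op 6 [order #6] limit_sell(price=99, qty=8): fills=#5x#6:2@102; bids=[-] asks=[#6:6@99]
After op 7 [order #7] limit_sell(price=104, qty=9): fills=none; bids=[-] asks=[#6:6@99 #7:9@104]
After op 8 [order #8] limit_buy(price=99, qty=5): fills=#8x#6:5@99; bids=[-] asks=[#6:1@99 #7:9@104]

Answer: 4@100,2@102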